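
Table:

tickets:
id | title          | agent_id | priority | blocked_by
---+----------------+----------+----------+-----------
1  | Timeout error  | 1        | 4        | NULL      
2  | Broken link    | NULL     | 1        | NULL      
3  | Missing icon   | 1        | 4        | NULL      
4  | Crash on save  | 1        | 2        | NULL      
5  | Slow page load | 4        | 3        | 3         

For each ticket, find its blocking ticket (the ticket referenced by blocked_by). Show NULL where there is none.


This is a self-join: tickets is joined to a second copy of itself, matching each row's blocked_by to another row's id. Use LEFT JOIN so rows with blocked_by=NULL are kept.
  - ticket 1 (Timeout error): blocked_by=NULL -> NULL
  - ticket 2 (Broken link): blocked_by=NULL -> NULL
  - ticket 3 (Missing icon): blocked_by=NULL -> NULL
  - ticket 4 (Crash on save): blocked_by=NULL -> NULL
  - ticket 5 (Slow page load): blocked_by=3 -> Missing icon

SQL:
SELECT a.title AS item, b.title AS blocked_by
FROM tickets a
LEFT JOIN tickets b ON a.blocked_by = b.id

Result:
item           | blocked_by  
---------------+-------------
Timeout error  | NULL        
Broken link    | NULL        
Missing icon   | NULL        
Crash on save  | NULL        
Slow page load | Missing icon


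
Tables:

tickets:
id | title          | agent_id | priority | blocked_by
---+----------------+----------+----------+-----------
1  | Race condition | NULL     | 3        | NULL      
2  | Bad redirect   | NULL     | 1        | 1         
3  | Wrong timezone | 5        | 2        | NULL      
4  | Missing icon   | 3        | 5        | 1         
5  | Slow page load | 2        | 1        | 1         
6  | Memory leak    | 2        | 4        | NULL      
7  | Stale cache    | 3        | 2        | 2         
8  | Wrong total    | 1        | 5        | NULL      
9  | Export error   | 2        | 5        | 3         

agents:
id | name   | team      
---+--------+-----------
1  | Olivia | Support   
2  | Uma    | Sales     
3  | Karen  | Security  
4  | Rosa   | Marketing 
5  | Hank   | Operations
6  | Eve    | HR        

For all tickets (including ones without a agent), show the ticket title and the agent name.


LEFT JOIN keeps every row from tickets (the left table); where agent_id has no match in agents, the agent columns become NULL. Walk through each ticket:
  - ticket 1 (Race condition): agent_id=NULL, no match -> kept with NULL
  - ticket 2 (Bad redirect): agent_id=NULL, no match -> kept with NULL
  - ticket 3 (Wrong timezone): agent_id=5 -> matches Hank
  - ticket 4 (Missing icon): agent_id=3 -> matches Karen
  - ticket 5 (Slow page load): agent_id=2 -> matches Uma
  - ticket 6 (Memory leak): agent_id=2 -> matches Uma
  - ticket 7 (Stale cache): agent_id=3 -> matches Karen
  - ticket 8 (Wrong total): agent_id=1 -> matches Olivia
  - ticket 9 (Export error): agent_id=2 -> matches Uma
All 9 rows appear; 2 have NULL agent.

SQL:
SELECT a.title, b.name AS agent
FROM tickets a
LEFT JOIN agents b ON a.agent_id = b.id

Result:
title          | agent 
---------------+-------
Race condition | NULL  
Bad redirect   | NULL  
Wrong timezone | Hank  
Missing icon   | Karen 
Slow page load | Uma   
Memory leak    | Uma   
Stale cache    | Karen 
Wrong total    | Olivia
Export error   | Uma   


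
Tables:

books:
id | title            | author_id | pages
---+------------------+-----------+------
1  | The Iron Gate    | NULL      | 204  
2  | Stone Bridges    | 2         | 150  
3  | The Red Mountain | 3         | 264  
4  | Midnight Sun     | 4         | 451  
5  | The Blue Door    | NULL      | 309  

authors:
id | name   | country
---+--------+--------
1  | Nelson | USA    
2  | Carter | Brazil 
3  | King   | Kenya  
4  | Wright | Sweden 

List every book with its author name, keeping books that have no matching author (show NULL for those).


LEFT JOIN keeps every row from books (the left table); where author_id has no match in authors, the author columns become NULL. Walk through each book:
  - book 1 (The Iron Gate): author_id=NULL, no match -> kept with NULL
  - book 2 (Stone Bridges): author_id=2 -> matches Carter
  - book 3 (The Red Mountain): author_id=3 -> matches King
  - book 4 (Midnight Sun): author_id=4 -> matches Wright
  - book 5 (The Blue Door): author_id=NULL, no match -> kept with NULL
All 5 rows appear; 2 have NULL author.

SQL:
SELECT a.title, b.name AS author
FROM books a
LEFT JOIN authors b ON a.author_id = b.id

Result:
title            | author
-----------------+-------
The Iron Gate    | NULL  
Stone Bridges    | Carter
The Red Mountain | King  
Midnight Sun     | Wright
The Blue Door    | NULL  


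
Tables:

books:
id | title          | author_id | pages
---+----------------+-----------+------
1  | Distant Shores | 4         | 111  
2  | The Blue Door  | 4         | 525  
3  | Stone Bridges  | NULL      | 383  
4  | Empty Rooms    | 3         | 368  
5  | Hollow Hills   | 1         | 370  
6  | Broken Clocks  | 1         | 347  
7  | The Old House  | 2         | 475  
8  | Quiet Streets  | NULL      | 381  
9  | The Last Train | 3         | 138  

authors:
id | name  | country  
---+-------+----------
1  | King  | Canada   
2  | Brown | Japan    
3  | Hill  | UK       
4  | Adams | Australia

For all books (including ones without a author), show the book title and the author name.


LEFT JOIN keeps every row from books (the left table); where author_id has no match in authors, the author columns become NULL. Walk through each book:
  - book 1 (Distant Shores): author_id=4 -> matches Adams
  - book 2 (The Blue Door): author_id=4 -> matches Adams
  - book 3 (Stone Bridges): author_id=NULL, no match -> kept with NULL
  - book 4 (Empty Rooms): author_id=3 -> matches Hill
  - book 5 (Hollow Hills): author_id=1 -> matches King
  - book 6 (Broken Clocks): author_id=1 -> matches King
  - book 7 (The Old House): author_id=2 -> matches Brown
  - book 8 (Quiet Streets): author_id=NULL, no match -> kept with NULL
  - book 9 (The Last Train): author_id=3 -> matches Hill
All 9 rows appear; 2 have NULL author.

SQL:
SELECT a.title, b.name AS author
FROM books a
LEFT JOIN authors b ON a.author_id = b.id

Result:
title          | author
---------------+-------
Distant Shores | Adams 
The Blue Door  | Adams 
Stone Bridges  | NULL  
Empty Rooms    | Hill  
Hollow Hills   | King  
Broken Clocks  | King  
The Old House  | Brown 
Quiet Streets  | NULL  
The Last Train | Hill  


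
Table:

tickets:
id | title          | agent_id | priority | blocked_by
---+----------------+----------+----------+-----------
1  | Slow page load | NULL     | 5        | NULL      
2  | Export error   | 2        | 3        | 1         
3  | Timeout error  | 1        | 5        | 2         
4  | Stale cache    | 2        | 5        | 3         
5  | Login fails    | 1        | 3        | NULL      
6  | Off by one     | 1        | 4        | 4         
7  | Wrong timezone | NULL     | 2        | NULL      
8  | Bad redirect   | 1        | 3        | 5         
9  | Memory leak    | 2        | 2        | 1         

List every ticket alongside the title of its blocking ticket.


This is a self-join: tickets is joined to a second copy of itself, matching each row's blocked_by to another row's id. Use LEFT JOIN so rows with blocked_by=NULL are kept.
  - ticket 1 (Slow page load): blocked_by=NULL -> NULL
  - ticket 2 (Export error): blocked_by=1 -> Slow page load
  - ticket 3 (Timeout error): blocked_by=2 -> Export error
  - ticket 4 (Stale cache): blocked_by=3 -> Timeout error
  - ticket 5 (Login fails): blocked_by=NULL -> NULL
  - ticket 6 (Off by one): blocked_by=4 -> Stale cache
  - ticket 7 (Wrong timezone): blocked_by=NULL -> NULL
  - ticket 8 (Bad redirect): blocked_by=5 -> Login fails
  - ticket 9 (Memory leak): blocked_by=1 -> Slow page load

SQL:
SELECT a.title AS item, b.title AS blocked_by
FROM tickets a
LEFT JOIN tickets b ON a.blocked_by = b.id

Result:
item           | blocked_by    
---------------+---------------
Slow page load | NULL          
Export error   | Slow page load
Timeout error  | Export error  
Stale cache    | Timeout error 
Login fails    | NULL          
Off by one     | Stale cache   
Wrong timezone | NULL          
Bad redirect   | Login fails   
Memory leak    | Slow page load


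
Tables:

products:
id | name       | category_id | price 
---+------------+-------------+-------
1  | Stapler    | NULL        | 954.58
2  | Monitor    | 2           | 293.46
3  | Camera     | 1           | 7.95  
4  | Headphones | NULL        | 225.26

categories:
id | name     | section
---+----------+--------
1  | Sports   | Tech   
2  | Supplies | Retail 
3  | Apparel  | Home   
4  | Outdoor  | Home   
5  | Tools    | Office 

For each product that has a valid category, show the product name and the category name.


INNER JOIN keeps only products rows whose category_id matches an id in categories. Walk through each product:
  - product 1 (Stapler): category_id=NULL, no match -> dropped
  - product 2 (Monitor): category_id=2 -> matches Supplies
  - product 3 (Camera): category_id=1 -> matches Sports
  - product 4 (Headphones): category_id=NULL, no match -> dropped
So 2 of 4 rows are dropped.

SQL:
SELECT a.name, b.name AS category
FROM products a
INNER JOIN categories b ON a.category_id = b.id

Result:
name    | category
--------+---------
Monitor | Supplies
Camera  | Sports  


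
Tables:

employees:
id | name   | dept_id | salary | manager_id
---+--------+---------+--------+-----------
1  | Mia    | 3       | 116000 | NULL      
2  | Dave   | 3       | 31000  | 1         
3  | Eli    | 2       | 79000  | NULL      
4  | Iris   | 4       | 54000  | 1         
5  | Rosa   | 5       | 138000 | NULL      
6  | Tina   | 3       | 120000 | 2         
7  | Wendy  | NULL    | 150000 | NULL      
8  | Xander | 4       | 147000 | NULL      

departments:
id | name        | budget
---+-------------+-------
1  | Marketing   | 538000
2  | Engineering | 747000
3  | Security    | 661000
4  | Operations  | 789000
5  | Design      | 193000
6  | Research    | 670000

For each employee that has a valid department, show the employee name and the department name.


INNER JOIN keeps only employees rows whose dept_id matches an id in departments. Walk through each employee:
  - employee 1 (Mia): dept_id=3 -> matches Security
  - employee 2 (Dave): dept_id=3 -> matches Security
  - employee 3 (Eli): dept_id=2 -> matches Engineering
  - employee 4 (Iris): dept_id=4 -> matches Operations
  - employee 5 (Rosa): dept_id=5 -> matches Design
  - employee 6 (Tina): dept_id=3 -> matches Security
  - employee 7 (Wendy): dept_id=NULL, no match -> dropped
  - employee 8 (Xander): dept_id=4 -> matches Operations
So 1 of 8 rows is dropped.

SQL:
SELECT a.name, b.name AS department
FROM employees a
INNER JOIN departments b ON a.dept_id = b.id

Result:
name   | department 
-------+------------
Mia    | Security   
Dave   | Security   
Eli    | Engineering
Iris   | Operations 
Rosa   | Design     
Tina   | Security   
Xander | Operations 


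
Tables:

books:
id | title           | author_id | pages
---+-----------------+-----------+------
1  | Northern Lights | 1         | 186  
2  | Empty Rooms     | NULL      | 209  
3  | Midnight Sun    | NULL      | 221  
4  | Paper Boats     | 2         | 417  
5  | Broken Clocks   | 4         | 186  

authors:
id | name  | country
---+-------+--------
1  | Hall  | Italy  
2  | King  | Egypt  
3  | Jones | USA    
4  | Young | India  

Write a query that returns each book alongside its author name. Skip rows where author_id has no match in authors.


INNER JOIN keeps only books rows whose author_id matches an id in authors. Walk through each book:
  - book 1 (Northern Lights): author_id=1 -> matches Hall
  - book 2 (Empty Rooms): author_id=NULL, no match -> dropped
  - book 3 (Midnight Sun): author_id=NULL, no match -> dropped
  - book 4 (Paper Boats): author_id=2 -> matches King
  - book 5 (Broken Clocks): author_id=4 -> matches Young
So 2 of 5 rows are dropped.

SQL:
SELECT a.title, b.name AS author
FROM books a
INNER JOIN authors b ON a.author_id = b.id

Result:
title           | author
----------------+-------
Northern Lights | Hall  
Paper Boats     | King  
Broken Clocks   | Young 


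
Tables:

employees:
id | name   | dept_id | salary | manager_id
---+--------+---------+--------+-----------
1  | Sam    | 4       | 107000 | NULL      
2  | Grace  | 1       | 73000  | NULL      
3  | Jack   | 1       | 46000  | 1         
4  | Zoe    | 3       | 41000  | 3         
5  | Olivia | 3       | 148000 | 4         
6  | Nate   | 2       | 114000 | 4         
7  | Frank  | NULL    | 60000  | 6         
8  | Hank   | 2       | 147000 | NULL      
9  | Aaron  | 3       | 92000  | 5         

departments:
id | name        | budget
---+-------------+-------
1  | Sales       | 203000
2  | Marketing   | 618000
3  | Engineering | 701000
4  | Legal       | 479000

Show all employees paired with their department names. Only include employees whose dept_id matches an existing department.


INNER JOIN keeps only employees rows whose dept_id matches an id in departments. Walk through each employee:
  - employee 1 (Sam): dept_id=4 -> matches Legal
  - employee 2 (Grace): dept_id=1 -> matches Sales
  - employee 3 (Jack): dept_id=1 -> matches Sales
  - employee 4 (Zoe): dept_id=3 -> matches Engineering
  - employee 5 (Olivia): dept_id=3 -> matches Engineering
  - employee 6 (Nate): dept_id=2 -> matches Marketing
  - employee 7 (Frank): dept_id=NULL, no match -> dropped
  - employee 8 (Hank): dept_id=2 -> matches Marketing
  - employee 9 (Aaron): dept_id=3 -> matches Engineering
So 1 of 9 rows is dropped.

SQL:
SELECT a.name, b.name AS department
FROM employees a
INNER JOIN departments b ON a.dept_id = b.id

Result:
name   | department 
-------+------------
Sam    | Legal      
Grace  | Sales      
Jack   | Sales      
Zoe    | Engineering
Olivia | Engineering
Nate   | Marketing  
Hank   | Marketing  
Aaron  | Engineering


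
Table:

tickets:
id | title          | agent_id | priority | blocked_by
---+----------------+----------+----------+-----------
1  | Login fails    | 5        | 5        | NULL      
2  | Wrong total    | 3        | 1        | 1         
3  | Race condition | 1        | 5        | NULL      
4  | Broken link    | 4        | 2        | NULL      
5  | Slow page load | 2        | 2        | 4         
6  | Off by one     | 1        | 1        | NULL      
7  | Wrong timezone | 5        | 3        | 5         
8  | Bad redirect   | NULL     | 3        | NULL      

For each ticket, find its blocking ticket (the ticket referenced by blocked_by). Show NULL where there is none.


This is a self-join: tickets is joined to a second copy of itself, matching each row's blocked_by to another row's id. Use LEFT JOIN so rows with blocked_by=NULL are kept.
  - ticket 1 (Login fails): blocked_by=NULL -> NULL
  - ticket 2 (Wrong total): blocked_by=1 -> Login fails
  - ticket 3 (Race condition): blocked_by=NULL -> NULL
  - ticket 4 (Broken link): blocked_by=NULL -> NULL
  - ticket 5 (Slow page load): blocked_by=4 -> Broken link
  - ticket 6 (Off by one): blocked_by=NULL -> NULL
  - ticket 7 (Wrong timezone): blocked_by=5 -> Slow page load
  - ticket 8 (Bad redirect): blocked_by=NULL -> NULL

SQL:
SELECT a.title AS item, b.title AS blocked_by
FROM tickets a
LEFT JOIN tickets b ON a.blocked_by = b.id

Result:
item           | blocked_by    
---------------+---------------
Login fails    | NULL          
Wrong total    | Login fails   
Race condition | NULL          
Broken link    | NULL          
Slow page load | Broken link   
Off by one     | NULL          
Wrong timezone | Slow page load
Bad redirect   | NULL          


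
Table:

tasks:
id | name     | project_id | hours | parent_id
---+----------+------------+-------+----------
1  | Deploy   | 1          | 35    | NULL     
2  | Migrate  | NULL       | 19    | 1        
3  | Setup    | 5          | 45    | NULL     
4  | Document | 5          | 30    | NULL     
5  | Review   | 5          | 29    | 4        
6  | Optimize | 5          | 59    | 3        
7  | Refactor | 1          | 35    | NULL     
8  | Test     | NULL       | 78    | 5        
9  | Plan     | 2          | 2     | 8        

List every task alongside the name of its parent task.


This is a self-join: tasks is joined to a second copy of itself, matching each row's parent_id to another row's id. Use LEFT JOIN so rows with parent_id=NULL are kept.
  - task 1 (Deploy): parent_id=NULL -> NULL
  - task 2 (Migrate): parent_id=1 -> Deploy
  - task 3 (Setup): parent_id=NULL -> NULL
  - task 4 (Document): parent_id=NULL -> NULL
  - task 5 (Review): parent_id=4 -> Document
  - task 6 (Optimize): parent_id=3 -> Setup
  - task 7 (Refactor): parent_id=NULL -> NULL
  - task 8 (Test): parent_id=5 -> Review
  - task 9 (Plan): parent_id=8 -> Test

SQL:
SELECT a.name AS item, b.name AS parent
FROM tasks a
LEFT JOIN tasks b ON a.parent_id = b.id

Result:
item     | parent  
---------+---------
Deploy   | NULL    
Migrate  | Deploy  
Setup    | NULL    
Document | NULL    
Review   | Document
Optimize | Setup   
Refactor | NULL    
Test     | Review  
Plan     | Test    


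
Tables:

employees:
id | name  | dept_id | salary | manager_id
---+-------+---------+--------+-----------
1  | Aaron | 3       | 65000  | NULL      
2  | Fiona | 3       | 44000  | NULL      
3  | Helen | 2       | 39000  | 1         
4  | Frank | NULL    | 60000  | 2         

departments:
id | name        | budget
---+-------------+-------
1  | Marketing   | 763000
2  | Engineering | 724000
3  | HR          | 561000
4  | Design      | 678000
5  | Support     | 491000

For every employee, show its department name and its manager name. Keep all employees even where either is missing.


Two LEFT JOINs from the same base table employees: one to departments via dept_id, one to employees itself via manager_id. Both are LEFT so every employee is preserved.
Match against departments:
  - employee 1 (Aaron): dept_id=3 -> matches HR
  - employee 2 (Fiona): dept_id=3 -> matches HR
  - employee 3 (Helen): dept_id=2 -> matches Engineering
  - employee 4 (Frank): dept_id=NULL, no match -> kept with NULL
Match against employees (self):
  - employee 1 (Aaron): manager_id=NULL -> NULL
  - employee 2 (Fiona): manager_id=NULL -> NULL
  - employee 3 (Helen): manager_id=1 -> Aaron
  - employee 4 (Frank): manager_id=2 -> Fiona

SQL:
SELECT a.name, b.name AS department, c.name AS manager
FROM employees a
LEFT JOIN departments b ON a.dept_id = b.id
LEFT JOIN employees c ON a.manager_id = c.id

Result:
name  | department  | manager
------+-------------+--------
Aaron | HR          | NULL   
Fiona | HR          | NULL   
Helen | Engineering | Aaron  
Frank | NULL        | Fiona  


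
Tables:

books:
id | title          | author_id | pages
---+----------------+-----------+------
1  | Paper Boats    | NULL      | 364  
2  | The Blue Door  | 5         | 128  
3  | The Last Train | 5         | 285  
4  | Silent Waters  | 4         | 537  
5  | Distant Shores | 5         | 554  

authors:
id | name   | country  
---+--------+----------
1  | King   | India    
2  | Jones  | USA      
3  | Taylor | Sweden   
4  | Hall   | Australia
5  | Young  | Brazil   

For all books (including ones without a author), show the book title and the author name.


LEFT JOIN keeps every row from books (the left table); where author_id has no match in authors, the author columns become NULL. Walk through each book:
  - book 1 (Paper Boats): author_id=NULL, no match -> kept with NULL
  - book 2 (The Blue Door): author_id=5 -> matches Young
  - book 3 (The Last Train): author_id=5 -> matches Young
  - book 4 (Silent Waters): author_id=4 -> matches Hall
  - book 5 (Distant Shores): author_id=5 -> matches Young
All 5 rows appear; 1 has NULL author.

SQL:
SELECT a.title, b.name AS author
FROM books a
LEFT JOIN authors b ON a.author_id = b.id

Result:
title          | author
---------------+-------
Paper Boats    | NULL  
The Blue Door  | Young 
The Last Train | Young 
Silent Waters  | Hall  
Distant Shores | Young 


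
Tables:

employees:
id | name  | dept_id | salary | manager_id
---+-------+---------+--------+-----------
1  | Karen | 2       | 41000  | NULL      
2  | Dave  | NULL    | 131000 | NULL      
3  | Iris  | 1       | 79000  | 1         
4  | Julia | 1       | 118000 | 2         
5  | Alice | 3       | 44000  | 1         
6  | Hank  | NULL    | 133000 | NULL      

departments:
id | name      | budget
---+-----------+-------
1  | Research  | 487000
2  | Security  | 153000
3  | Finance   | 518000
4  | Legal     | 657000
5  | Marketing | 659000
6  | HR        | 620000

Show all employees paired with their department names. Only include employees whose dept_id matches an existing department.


INNER JOIN keeps only employees rows whose dept_id matches an id in departments. Walk through each employee:
  - employee 1 (Karen): dept_id=2 -> matches Security
  - employee 2 (Dave): dept_id=NULL, no match -> dropped
  - employee 3 (Iris): dept_id=1 -> matches Research
  - employee 4 (Julia): dept_id=1 -> matches Research
  - employee 5 (Alice): dept_id=3 -> matches Finance
  - employee 6 (Hank): dept_id=NULL, no match -> dropped
So 2 of 6 rows are dropped.

SQL:
SELECT a.name, b.name AS department
FROM employees a
INNER JOIN departments b ON a.dept_id = b.id

Result:
name  | department
------+-----------
Karen | Security  
Iris  | Research  
Julia | Research  
Alice | Finance   


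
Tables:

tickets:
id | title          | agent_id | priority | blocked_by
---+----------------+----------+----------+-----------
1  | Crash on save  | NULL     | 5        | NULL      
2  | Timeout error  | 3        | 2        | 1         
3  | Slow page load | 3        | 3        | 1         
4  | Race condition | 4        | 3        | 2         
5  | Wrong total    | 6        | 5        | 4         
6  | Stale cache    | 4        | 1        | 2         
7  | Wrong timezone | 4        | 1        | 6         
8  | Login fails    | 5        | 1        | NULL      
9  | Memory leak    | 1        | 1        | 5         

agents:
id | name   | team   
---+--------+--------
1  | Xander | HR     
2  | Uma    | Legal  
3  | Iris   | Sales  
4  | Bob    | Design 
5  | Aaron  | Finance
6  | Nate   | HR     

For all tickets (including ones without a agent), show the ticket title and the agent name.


LEFT JOIN keeps every row from tickets (the left table); where agent_id has no match in agents, the agent columns become NULL. Walk through each ticket:
  - ticket 1 (Crash on save): agent_id=NULL, no match -> kept with NULL
  - ticket 2 (Timeout error): agent_id=3 -> matches Iris
  - ticket 3 (Slow page load): agent_id=3 -> matches Iris
  - ticket 4 (Race condition): agent_id=4 -> matches Bob
  - ticket 5 (Wrong total): agent_id=6 -> matches Nate
  - ticket 6 (Stale cache): agent_id=4 -> matches Bob
  - ticket 7 (Wrong timezone): agent_id=4 -> matches Bob
  - ticket 8 (Login fails): agent_id=5 -> matches Aaron
  - ticket 9 (Memory leak): agent_id=1 -> matches Xander
All 9 rows appear; 1 has NULL agent.

SQL:
SELECT a.title, b.name AS agent
FROM tickets a
LEFT JOIN agents b ON a.agent_id = b.id

Result:
title          | agent 
---------------+-------
Crash on save  | NULL  
Timeout error  | Iris  
Slow page load | Iris  
Race condition | Bob   
Wrong total    | Nate  
Stale cache    | Bob   
Wrong timezone | Bob   
Login fails    | Aaron 
Memory leak    | Xander


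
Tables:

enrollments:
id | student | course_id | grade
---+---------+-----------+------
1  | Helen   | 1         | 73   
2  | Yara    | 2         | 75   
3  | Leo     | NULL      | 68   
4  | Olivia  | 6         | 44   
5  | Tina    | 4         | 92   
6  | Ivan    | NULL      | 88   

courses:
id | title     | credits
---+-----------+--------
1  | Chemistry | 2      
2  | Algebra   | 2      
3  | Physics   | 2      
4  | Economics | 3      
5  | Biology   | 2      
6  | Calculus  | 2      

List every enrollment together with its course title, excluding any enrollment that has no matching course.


INNER JOIN keeps only enrollments rows whose course_id matches an id in courses. Walk through each enrollment:
  - enrollment 1 (Helen): course_id=1 -> matches Chemistry
  - enrollment 2 (Yara): course_id=2 -> matches Algebra
  - enrollment 3 (Leo): course_id=NULL, no match -> dropped
  - enrollment 4 (Olivia): course_id=6 -> matches Calculus
  - enrollment 5 (Tina): course_id=4 -> matches Economics
  - enrollment 6 (Ivan): course_id=NULL, no match -> dropped
So 2 of 6 rows are dropped.

SQL:
SELECT a.student, b.title AS course
FROM enrollments a
INNER JOIN courses b ON a.course_id = b.id

Result:
student | course   
--------+----------
Helen   | Chemistry
Yara    | Algebra  
Olivia  | Calculus 
Tina    | Economics


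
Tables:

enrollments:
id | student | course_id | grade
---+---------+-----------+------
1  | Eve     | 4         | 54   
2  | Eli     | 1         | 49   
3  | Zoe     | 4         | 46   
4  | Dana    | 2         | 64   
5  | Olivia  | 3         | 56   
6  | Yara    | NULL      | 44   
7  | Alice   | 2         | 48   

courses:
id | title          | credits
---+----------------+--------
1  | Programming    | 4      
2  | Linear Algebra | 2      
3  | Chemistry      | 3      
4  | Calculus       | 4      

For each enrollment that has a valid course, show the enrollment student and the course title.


INNER JOIN keeps only enrollments rows whose course_id matches an id in courses. Walk through each enrollment:
  - enrollment 1 (Eve): course_id=4 -> matches Calculus
  - enrollment 2 (Eli): course_id=1 -> matches Programming
  - enrollment 3 (Zoe): course_id=4 -> matches Calculus
  - enrollment 4 (Dana): course_id=2 -> matches Linear Algebra
  - enrollment 5 (Olivia): course_id=3 -> matches Chemistry
  - enrollment 6 (Yara): course_id=NULL, no match -> dropped
  - enrollment 7 (Alice): course_id=2 -> matches Linear Algebra
So 1 of 7 rows is dropped.

SQL:
SELECT a.student, b.title AS course
FROM enrollments a
INNER JOIN courses b ON a.course_id = b.id

Result:
student | course        
--------+---------------
Eve     | Calculus      
Eli     | Programming   
Zoe     | Calculus      
Dana    | Linear Algebra
Olivia  | Chemistry     
Alice   | Linear Algebra


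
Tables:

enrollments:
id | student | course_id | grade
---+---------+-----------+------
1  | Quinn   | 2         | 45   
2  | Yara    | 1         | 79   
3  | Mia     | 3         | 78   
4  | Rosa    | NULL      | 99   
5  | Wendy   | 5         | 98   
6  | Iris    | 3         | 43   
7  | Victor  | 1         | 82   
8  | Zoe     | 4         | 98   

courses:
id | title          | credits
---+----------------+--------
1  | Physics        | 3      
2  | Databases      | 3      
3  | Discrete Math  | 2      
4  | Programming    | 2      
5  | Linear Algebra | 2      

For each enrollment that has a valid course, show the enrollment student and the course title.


INNER JOIN keeps only enrollments rows whose course_id matches an id in courses. Walk through each enrollment:
  - enrollment 1 (Quinn): course_id=2 -> matches Databases
  - enrollment 2 (Yara): course_id=1 -> matches Physics
  - enrollment 3 (Mia): course_id=3 -> matches Discrete Math
  - enrollment 4 (Rosa): course_id=NULL, no match -> dropped
  - enrollment 5 (Wendy): course_id=5 -> matches Linear Algebra
  - enrollment 6 (Iris): course_id=3 -> matches Discrete Math
  - enrollment 7 (Victor): course_id=1 -> matches Physics
  - enrollment 8 (Zoe): course_id=4 -> matches Programming
So 1 of 8 rows is dropped.

SQL:
SELECT a.student, b.title AS course
FROM enrollments a
INNER JOIN courses b ON a.course_id = b.id

Result:
student | course        
--------+---------------
Quinn   | Databases     
Yara    | Physics       
Mia     | Discrete Math 
Wendy   | Linear Algebra
Iris    | Discrete Math 
Victor  | Physics       
Zoe     | Programming   


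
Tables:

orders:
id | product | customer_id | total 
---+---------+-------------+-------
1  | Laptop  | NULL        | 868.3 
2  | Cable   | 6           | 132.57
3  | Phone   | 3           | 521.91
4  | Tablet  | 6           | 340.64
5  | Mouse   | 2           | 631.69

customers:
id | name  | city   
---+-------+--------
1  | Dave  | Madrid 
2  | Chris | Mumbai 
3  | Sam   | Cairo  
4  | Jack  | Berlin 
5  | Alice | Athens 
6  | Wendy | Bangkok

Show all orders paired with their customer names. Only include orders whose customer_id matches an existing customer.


INNER JOIN keeps only orders rows whose customer_id matches an id in customers. Walk through each order:
  - order 1 (Laptop): customer_id=NULL, no match -> dropped
  - order 2 (Cable): customer_id=6 -> matches Wendy
  - order 3 (Phone): customer_id=3 -> matches Sam
  - order 4 (Tablet): customer_id=6 -> matches Wendy
  - order 5 (Mouse): customer_id=2 -> matches Chris
So 1 of 5 rows is dropped.

SQL:
SELECT a.product, b.name AS customer
FROM orders a
INNER JOIN customers b ON a.customer_id = b.id

Result:
product | customer
--------+---------
Cable   | Wendy   
Phone   | Sam     
Tablet  | Wendy   
Mouse   | Chris   


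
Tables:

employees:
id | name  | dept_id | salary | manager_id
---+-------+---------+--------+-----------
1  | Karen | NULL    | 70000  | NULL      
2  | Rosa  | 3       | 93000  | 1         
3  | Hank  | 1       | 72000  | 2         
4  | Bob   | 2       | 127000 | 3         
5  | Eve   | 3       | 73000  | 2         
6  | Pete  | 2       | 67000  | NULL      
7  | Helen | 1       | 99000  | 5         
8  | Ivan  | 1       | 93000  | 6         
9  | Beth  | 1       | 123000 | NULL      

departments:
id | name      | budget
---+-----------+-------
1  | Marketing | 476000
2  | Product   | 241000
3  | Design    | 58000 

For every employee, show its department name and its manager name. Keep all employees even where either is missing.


Two LEFT JOINs from the same base table employees: one to departments via dept_id, one to employees itself via manager_id. Both are LEFT so every employee is preserved.
Match against departments:
  - employee 1 (Karen): dept_id=NULL, no match -> kept with NULL
  - employee 2 (Rosa): dept_id=3 -> matches Design
  - employee 3 (Hank): dept_id=1 -> matches Marketing
  - employee 4 (Bob): dept_id=2 -> matches Product
  - employee 5 (Eve): dept_id=3 -> matches Design
  - employee 6 (Pete): dept_id=2 -> matches Product
  - employee 7 (Helen): dept_id=1 -> matches Marketing
  - employee 8 (Ivan): dept_id=1 -> matches Marketing
  - employee 9 (Beth): dept_id=1 -> matches Marketing
Match against employees (self):
  - employee 1 (Karen): manager_id=NULL -> NULL
  - employee 2 (Rosa): manager_id=1 -> Karen
  - employee 3 (Hank): manager_id=2 -> Rosa
  - employee 4 (Bob): manager_id=3 -> Hank
  - employee 5 (Eve): manager_id=2 -> Rosa
  - employee 6 (Pete): manager_id=NULL -> NULL
  - employee 7 (Helen): manager_id=5 -> Eve
  - employee 8 (Ivan): manager_id=6 -> Pete
  - employee 9 (Beth): manager_id=NULL -> NULL

SQL:
SELECT a.name, b.name AS department, c.name AS manager
FROM employees a
LEFT JOIN departments b ON a.dept_id = b.id
LEFT JOIN employees c ON a.manager_id = c.id

Result:
name  | department | manager
------+------------+--------
Karen | NULL       | NULL   
Rosa  | Design     | Karen  
Hank  | Marketing  | Rosa   
Bob   | Product    | Hank   
Eve   | Design     | Rosa   
Pete  | Product    | NULL   
Helen | Marketing  | Eve    
Ivan  | Marketing  | Pete   
Beth  | Marketing  | NULL   


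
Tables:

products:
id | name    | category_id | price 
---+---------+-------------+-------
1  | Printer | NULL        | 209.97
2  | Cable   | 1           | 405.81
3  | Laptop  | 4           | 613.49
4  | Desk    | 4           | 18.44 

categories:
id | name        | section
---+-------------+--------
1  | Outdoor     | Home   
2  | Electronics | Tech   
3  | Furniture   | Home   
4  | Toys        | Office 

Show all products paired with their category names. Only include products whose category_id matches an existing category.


INNER JOIN keeps only products rows whose category_id matches an id in categories. Walk through each product:
  - product 1 (Printer): category_id=NULL, no match -> dropped
  - product 2 (Cable): category_id=1 -> matches Outdoor
  - product 3 (Laptop): category_id=4 -> matches Toys
  - product 4 (Desk): category_id=4 -> matches Toys
So 1 of 4 rows is dropped.

SQL:
SELECT a.name, b.name AS category
FROM products a
INNER JOIN categories b ON a.category_id = b.id

Result:
name   | category
-------+---------
Cable  | Outdoor 
Laptop | Toys    
Desk   | Toys    


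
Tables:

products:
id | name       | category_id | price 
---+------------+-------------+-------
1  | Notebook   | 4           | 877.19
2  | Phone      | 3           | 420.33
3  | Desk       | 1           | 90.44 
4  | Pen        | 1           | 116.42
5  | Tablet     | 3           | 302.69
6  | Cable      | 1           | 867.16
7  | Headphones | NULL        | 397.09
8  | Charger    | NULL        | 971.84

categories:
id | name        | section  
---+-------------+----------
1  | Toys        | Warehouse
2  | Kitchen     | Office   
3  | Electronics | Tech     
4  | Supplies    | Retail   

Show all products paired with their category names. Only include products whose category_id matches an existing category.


INNER JOIN keeps only products rows whose category_id matches an id in categories. Walk through each product:
  - product 1 (Notebook): category_id=4 -> matches Supplies
  - product 2 (Phone): category_id=3 -> matches Electronics
  - product 3 (Desk): category_id=1 -> matches Toys
  - product 4 (Pen): category_id=1 -> matches Toys
  - product 5 (Tablet): category_id=3 -> matches Electronics
  - product 6 (Cable): category_id=1 -> matches Toys
  - product 7 (Headphones): category_id=NULL, no match -> dropped
  - product 8 (Charger): category_id=NULL, no match -> dropped
So 2 of 8 rows are dropped.

SQL:
SELECT a.name, b.name AS category
FROM products a
INNER JOIN categories b ON a.category_id = b.id

Result:
name     | category   
---------+------------
Notebook | Supplies   
Phone    | Electronics
Desk     | Toys       
Pen      | Toys       
Tablet   | Electronics
Cable    | Toys       


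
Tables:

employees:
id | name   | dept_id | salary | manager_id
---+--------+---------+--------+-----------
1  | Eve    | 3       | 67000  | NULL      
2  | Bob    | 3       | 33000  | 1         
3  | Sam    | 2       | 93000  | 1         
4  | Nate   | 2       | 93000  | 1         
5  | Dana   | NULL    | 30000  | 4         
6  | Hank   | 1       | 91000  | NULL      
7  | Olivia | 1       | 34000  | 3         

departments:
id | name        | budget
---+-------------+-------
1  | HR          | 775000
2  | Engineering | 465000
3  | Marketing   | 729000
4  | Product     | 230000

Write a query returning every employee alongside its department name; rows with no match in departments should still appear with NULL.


LEFT JOIN keeps every row from employees (the left table); where dept_id has no match in departments, the department columns become NULL. Walk through each employee:
  - employee 1 (Eve): dept_id=3 -> matches Marketing
  - employee 2 (Bob): dept_id=3 -> matches Marketing
  - employee 3 (Sam): dept_id=2 -> matches Engineering
  - employee 4 (Nate): dept_id=2 -> matches Engineering
  - employee 5 (Dana): dept_id=NULL, no match -> kept with NULL
  - employee 6 (Hank): dept_id=1 -> matches HR
  - employee 7 (Olivia): dept_id=1 -> matches HR
All 7 rows appear; 1 has NULL department.

SQL:
SELECT a.name, b.name AS department
FROM employees a
LEFT JOIN departments b ON a.dept_id = b.id

Result:
name   | department 
-------+------------
Eve    | Marketing  
Bob    | Marketing  
Sam    | Engineering
Nate   | Engineering
Dana   | NULL       
Hank   | HR         
Olivia | HR         


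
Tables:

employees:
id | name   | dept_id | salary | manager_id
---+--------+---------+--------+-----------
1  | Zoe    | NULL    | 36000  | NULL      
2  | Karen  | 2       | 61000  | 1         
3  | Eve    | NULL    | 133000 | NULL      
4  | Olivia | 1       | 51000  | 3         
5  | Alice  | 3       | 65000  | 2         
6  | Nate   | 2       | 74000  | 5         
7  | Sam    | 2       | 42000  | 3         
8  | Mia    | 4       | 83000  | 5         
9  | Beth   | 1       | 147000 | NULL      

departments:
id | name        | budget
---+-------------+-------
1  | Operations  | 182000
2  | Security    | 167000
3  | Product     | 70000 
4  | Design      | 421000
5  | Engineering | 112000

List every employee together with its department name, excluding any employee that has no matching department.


INNER JOIN keeps only employees rows whose dept_id matches an id in departments. Walk through each employee:
  - employee 1 (Zoe): dept_id=NULL, no match -> dropped
  - employee 2 (Karen): dept_id=2 -> matches Security
  - employee 3 (Eve): dept_id=NULL, no match -> dropped
  - employee 4 (Olivia): dept_id=1 -> matches Operations
  - employee 5 (Alice): dept_id=3 -> matches Product
  - employee 6 (Nate): dept_id=2 -> matches Security
  - employee 7 (Sam): dept_id=2 -> matches Security
  - employee 8 (Mia): dept_id=4 -> matches Design
  - employee 9 (Beth): dept_id=1 -> matches Operations
So 2 of 9 rows are dropped.

SQL:
SELECT a.name, b.name AS department
FROM employees a
INNER JOIN departments b ON a.dept_id = b.id

Result:
name   | department
-------+-----------
Karen  | Security  
Olivia | Operations
Alice  | Product   
Nate   | Security  
Sam    | Security  
Mia    | Design    
Beth   | Operations


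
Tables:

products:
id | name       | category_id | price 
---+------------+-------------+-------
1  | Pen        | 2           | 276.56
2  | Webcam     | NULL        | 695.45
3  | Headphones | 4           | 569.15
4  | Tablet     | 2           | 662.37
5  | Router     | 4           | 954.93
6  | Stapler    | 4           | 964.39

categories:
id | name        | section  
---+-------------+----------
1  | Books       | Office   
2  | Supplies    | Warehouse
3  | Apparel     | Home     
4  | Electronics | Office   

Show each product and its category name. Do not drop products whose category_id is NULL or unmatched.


LEFT JOIN keeps every row from products (the left table); where category_id has no match in categories, the category columns become NULL. Walk through each product:
  - product 1 (Pen): category_id=2 -> matches Supplies
  - product 2 (Webcam): category_id=NULL, no match -> kept with NULL
  - product 3 (Headphones): category_id=4 -> matches Electronics
  - product 4 (Tablet): category_id=2 -> matches Supplies
  - product 5 (Router): category_id=4 -> matches Electronics
  - product 6 (Stapler): category_id=4 -> matches Electronics
All 6 rows appear; 1 has NULL category.

SQL:
SELECT a.name, b.name AS category
FROM products a
LEFT JOIN categories b ON a.category_id = b.id

Result:
name       | category   
-----------+------------
Pen        | Supplies   
Webcam     | NULL       
Headphones | Electronics
Tablet     | Supplies   
Router     | Electronics
Stapler    | Electronics


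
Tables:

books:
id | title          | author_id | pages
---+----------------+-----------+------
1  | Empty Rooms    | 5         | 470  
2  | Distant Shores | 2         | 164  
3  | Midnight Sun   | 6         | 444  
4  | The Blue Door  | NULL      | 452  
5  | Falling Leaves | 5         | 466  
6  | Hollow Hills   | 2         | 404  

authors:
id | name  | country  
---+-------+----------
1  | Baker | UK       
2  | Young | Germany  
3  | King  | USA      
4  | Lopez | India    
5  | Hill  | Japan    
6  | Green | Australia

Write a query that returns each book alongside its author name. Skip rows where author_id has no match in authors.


INNER JOIN keeps only books rows whose author_id matches an id in authors. Walk through each book:
  - book 1 (Empty Rooms): author_id=5 -> matches Hill
  - book 2 (Distant Shores): author_id=2 -> matches Young
  - book 3 (Midnight Sun): author_id=6 -> matches Green
  - book 4 (The Blue Door): author_id=NULL, no match -> dropped
  - book 5 (Falling Leaves): author_id=5 -> matches Hill
  - book 6 (Hollow Hills): author_id=2 -> matches Young
So 1 of 6 rows is dropped.

SQL:
SELECT a.title, b.name AS author
FROM books a
INNER JOIN authors b ON a.author_id = b.id

Result:
title          | author
---------------+-------
Empty Rooms    | Hill  
Distant Shores | Young 
Midnight Sun   | Green 
Falling Leaves | Hill  
Hollow Hills   | Young 


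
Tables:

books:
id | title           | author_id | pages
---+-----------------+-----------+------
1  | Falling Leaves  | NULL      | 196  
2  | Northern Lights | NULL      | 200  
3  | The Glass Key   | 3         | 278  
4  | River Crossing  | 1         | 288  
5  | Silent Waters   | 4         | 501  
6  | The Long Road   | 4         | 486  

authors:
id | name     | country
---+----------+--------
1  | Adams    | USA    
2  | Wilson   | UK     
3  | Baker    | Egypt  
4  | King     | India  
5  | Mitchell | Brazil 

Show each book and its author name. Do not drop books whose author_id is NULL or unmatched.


LEFT JOIN keeps every row from books (the left table); where author_id has no match in authors, the author columns become NULL. Walk through each book:
  - book 1 (Falling Leaves): author_id=NULL, no match -> kept with NULL
  - book 2 (Northern Lights): author_id=NULL, no match -> kept with NULL
  - book 3 (The Glass Key): author_id=3 -> matches Baker
  - book 4 (River Crossing): author_id=1 -> matches Adams
  - book 5 (Silent Waters): author_id=4 -> matches King
  - book 6 (The Long Road): author_id=4 -> matches King
All 6 rows appear; 2 have NULL author.

SQL:
SELECT a.title, b.name AS author
FROM books a
LEFT JOIN authors b ON a.author_id = b.id

Result:
title           | author
----------------+-------
Falling Leaves  | NULL  
Northern Lights | NULL  
The Glass Key   | Baker 
River Crossing  | Adams 
Silent Waters   | King  
The Long Road   | King  
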